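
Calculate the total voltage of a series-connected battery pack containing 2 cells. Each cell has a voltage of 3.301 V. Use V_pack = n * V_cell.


Series voltages add: 2 * 3.301 V = 6.602 V

6.602 V


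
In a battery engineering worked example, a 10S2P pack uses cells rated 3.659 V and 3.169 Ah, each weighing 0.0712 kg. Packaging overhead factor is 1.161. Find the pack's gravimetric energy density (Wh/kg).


Step 1: V_pack = 10 * 3.659 = 36.59 V
Step 2: C_pack = 2 * 3.169 = 6.338 Ah
Step 3: E_pack = V_pack * C_pack = 36.59 * 6.338 = 231.91 Wh
Step 4: m_pack = 10 * 2 * 0.0712 * 1.161 = 1.6533 kg
Step 5: ED = E_pack / m_pack = 231.91 / 1.6533 = 140.3 Wh/kg

140.3 Wh/kg


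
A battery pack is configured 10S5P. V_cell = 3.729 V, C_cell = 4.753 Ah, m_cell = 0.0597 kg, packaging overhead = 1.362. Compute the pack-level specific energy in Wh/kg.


Step 1: V_pack = 10 * 3.729 = 37.29 V
Step 2: C_pack = 5 * 4.753 = 23.765 Ah
Step 3: E_pack = V_pack * C_pack = 37.29 * 23.765 = 886.2 Wh
Step 4: m_pack = 10 * 5 * 0.0597 * 1.362 = 4.0656 kg
Step 5: ED = E_pack / m_pack = 886.2 / 4.0656 = 218.0 Wh/kg

218.0 Wh/kg


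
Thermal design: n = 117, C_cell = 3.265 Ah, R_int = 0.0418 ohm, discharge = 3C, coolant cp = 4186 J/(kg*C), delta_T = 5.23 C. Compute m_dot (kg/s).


Step 1: I = 3 * 3.265 = 9.795 A
Step 2: Q_cell = I^2 * R = 9.795^2 * 0.0418 = 4.0104 W
Step 3: Q_total = 117 * 4.0104 = 469.22 W
Step 4: m_dot = Q_total / (cp * dT) = 469.22 / (4186 * 5.23) = 0.02143 kg/s

0.02143 kg/s


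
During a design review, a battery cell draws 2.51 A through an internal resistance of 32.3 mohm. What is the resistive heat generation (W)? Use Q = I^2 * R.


Convert: R = 32.3 mohm = 0.0323 ohm
Q = I^2 * R = 2.51^2 * 0.0323 = 0.2035 W

0.2035 W


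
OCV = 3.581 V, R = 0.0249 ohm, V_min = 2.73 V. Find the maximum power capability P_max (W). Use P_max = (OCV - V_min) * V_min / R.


P_max = (OCV - V_min) * V_min / R = (3.581 - 2.73) * 2.73 / 0.0249 = 0.851 * 2.73 / 0.0249 = 93.30 W

93.30 W


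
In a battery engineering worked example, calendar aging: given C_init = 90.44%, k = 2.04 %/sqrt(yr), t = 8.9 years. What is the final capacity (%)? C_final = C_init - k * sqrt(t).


Step 1: sqrt(8.9 yr) = 2.9833
Step 2: drop = 2.04 * 2.9833 = 6.0859
Step 3: C_final = 90.44 - 6.0859 = 84.35%

84.35%


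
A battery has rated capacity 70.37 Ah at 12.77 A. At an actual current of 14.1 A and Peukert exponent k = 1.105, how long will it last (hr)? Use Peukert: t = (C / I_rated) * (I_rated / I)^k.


Step 1: t_rated = C / I_rated = 70.37 / 12.77 = 5.5106 hr
Step 2: ratio = 12.77 / 14.1 = 0.90567
Step 3: ratio^k = 0.90567^1.105 = 0.8963
Step 4: t = t_rated * ratio^k = 5.5106 * 0.8963 = 4.939 hr

4.939 hr


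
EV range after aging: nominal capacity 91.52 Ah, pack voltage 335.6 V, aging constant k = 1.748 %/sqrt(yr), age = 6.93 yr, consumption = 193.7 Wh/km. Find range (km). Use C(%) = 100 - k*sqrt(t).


Step 1: capacity retention = 100 - 1.748 * sqrt(6.93) = 100 - 1.748 * 2.6325 = 95.398%
Step 2: C_now = 91.52 * 95.398/100 = 87.308 Ah
Step 3: E_pack = V * C_now = 335.6 * 87.308 = 29301 Wh
Step 4: range = E_pack / consumption = 29301 / 193.7 = 151.3 km

151.3 km


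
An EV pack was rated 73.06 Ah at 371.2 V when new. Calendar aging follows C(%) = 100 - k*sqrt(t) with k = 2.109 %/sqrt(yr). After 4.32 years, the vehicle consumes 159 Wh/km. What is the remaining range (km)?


Step 1: capacity retention = 100 - 2.109 * sqrt(4.32) = 100 - 2.109 * 2.0785 = 95.616%
Step 2: C_now = 73.06 * 95.616/100 = 69.857 Ah
Step 3: E_pack = V * C_now = 371.2 * 69.857 = 25931 Wh
Step 4: range = E_pack / consumption = 25931 / 159 = 163.1 km

163.1 km


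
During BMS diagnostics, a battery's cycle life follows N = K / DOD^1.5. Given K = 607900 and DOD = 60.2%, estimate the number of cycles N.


DOD^1.5 = 467.08
N = K / DOD^1.5 = 607900 / 467.08 = 1301

1301 cycles


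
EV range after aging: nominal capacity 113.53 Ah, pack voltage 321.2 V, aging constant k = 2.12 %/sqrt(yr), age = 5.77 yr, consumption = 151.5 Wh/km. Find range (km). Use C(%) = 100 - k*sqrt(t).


Step 1: capacity retention = 100 - 2.12 * sqrt(5.77) = 100 - 2.12 * 2.4021 = 94.908%
Step 2: C_now = 113.53 * 94.908/100 = 107.75 Ah
Step 3: E_pack = V * C_now = 321.2 * 107.75 = 34609 Wh
Step 4: range = E_pack / consumption = 34609 / 151.5 = 228.4 km

228.4 km


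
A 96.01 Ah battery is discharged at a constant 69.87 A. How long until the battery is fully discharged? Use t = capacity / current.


t = capacity / current = 96.01 / 69.87 = 1.374 hr

1.374 hr


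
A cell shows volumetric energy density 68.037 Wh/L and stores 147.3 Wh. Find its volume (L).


V = E / ED = 147.3 / 68.037 = 2.165 L

2.165 L


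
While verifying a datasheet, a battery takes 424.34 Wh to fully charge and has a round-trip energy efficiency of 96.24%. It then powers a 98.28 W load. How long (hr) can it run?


Step 1: E_discharge = eta/100 * E_charge = 96.24/100 * 424.34 = 408.38 Wh
Step 2: t = E_discharge / P = 408.38 / 98.28 = 4.155 hr

4.155 hr


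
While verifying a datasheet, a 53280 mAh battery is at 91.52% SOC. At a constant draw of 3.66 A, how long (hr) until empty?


Convert: C_total = 53280 mAh = 53.28 Ah
Step 1: remaining = SOC/100 * C_total = 91.52/100 * 53.28 = 48.762 Ah
Step 2: t = remaining / I = 48.762 / 3.66 = 13.32 hr

13.32 hr


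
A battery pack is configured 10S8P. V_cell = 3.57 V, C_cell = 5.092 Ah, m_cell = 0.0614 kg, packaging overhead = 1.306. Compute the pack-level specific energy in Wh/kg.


Step 1: V_pack = 10 * 3.57 = 35.7 V
Step 2: C_pack = 8 * 5.092 = 40.736 Ah
Step 3: E_pack = V_pack * C_pack = 35.7 * 40.736 = 1454.3 Wh
Step 4: m_pack = 10 * 8 * 0.0614 * 1.306 = 6.4151 kg
Step 5: ED = E_pack / m_pack = 1454.3 / 6.4151 = 226.7 Wh/kg

226.7 Wh/kg


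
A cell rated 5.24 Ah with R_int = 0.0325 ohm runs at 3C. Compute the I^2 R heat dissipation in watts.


Step 1: I = C_rate * capacity = 3 * 5.24 = 15.72 A
Step 2: Q = I^2 * R = 15.72^2 * 0.0325 = 247.12 * 0.0325 = 8.031 W

8.031 W


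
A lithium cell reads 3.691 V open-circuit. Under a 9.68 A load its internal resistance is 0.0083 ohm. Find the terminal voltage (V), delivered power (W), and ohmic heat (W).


Step 1: V_terminal = OCV - I*R = 3.691 - 9.68 * 0.0083 = 3.6107 V
Step 2: P_out = V_terminal * I = 3.6107 * 9.68 = 34.95 W
Step 3: Q = I^2 * R = 9.68^2 * 0.0083 = 0.7777 W

V=3.6107 V, P=34.95 W, Q=0.7777 W


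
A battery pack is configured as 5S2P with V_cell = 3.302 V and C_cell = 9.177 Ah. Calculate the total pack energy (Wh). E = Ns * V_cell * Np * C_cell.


E = Ns * Vcell * Np * Ccell = 5 * 3.302 * 2 * 9.177 = 303.0 Wh

303.0 Wh


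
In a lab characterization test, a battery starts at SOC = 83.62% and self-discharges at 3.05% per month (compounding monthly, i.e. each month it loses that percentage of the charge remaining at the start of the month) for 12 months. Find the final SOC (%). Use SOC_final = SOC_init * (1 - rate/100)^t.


decay = (1 - 3.05/100)^12 = 0.68956
SOC_final = 83.62 * 0.68956 = 57.66%

57.66%


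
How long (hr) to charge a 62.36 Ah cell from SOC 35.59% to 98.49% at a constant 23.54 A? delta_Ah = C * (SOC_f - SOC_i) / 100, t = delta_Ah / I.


delta_Ah = 62.36 * (98.49 - 35.59) / 100 = 39.224 Ah
t = delta_Ah / I = 39.224 / 23.54 = 1.666 hr

1.666 hr


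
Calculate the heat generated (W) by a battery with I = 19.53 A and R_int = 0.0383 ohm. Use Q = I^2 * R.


I^2 = 381.42
Q = 381.42 * 0.0383 = 14.61 W

14.61 W


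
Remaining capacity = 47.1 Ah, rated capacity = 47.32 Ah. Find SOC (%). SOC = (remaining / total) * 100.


SOC% = 47.1 / 47.32 * 100 = 99.54%

99.54%


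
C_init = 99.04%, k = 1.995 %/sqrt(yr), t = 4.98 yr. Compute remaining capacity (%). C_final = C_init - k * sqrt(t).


Step 1: sqrt(4.98 yr) = 2.2316
Step 2: drop = 1.995 * 2.2316 = 4.452
Step 3: C_final = 99.04 - 4.452 = 94.59%

94.59%


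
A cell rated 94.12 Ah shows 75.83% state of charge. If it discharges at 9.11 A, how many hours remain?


Step 1: remaining = SOC/100 * C_total = 75.83/100 * 94.12 = 71.371 Ah
Step 2: t = remaining / I = 71.371 / 9.11 = 7.834 hr

7.834 hr


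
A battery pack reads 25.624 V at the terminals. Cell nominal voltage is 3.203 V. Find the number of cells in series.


n = V_pack / V_cell = 25.624 / 3.203 = 8

8


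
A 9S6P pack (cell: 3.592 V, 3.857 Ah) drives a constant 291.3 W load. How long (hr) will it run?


Step 1: E_pack = Ns * V_cell * Np * C_cell = 9 * 3.592 * 6 * 3.857 = 748.13 Wh
Step 2: t = E_pack / P = 748.13 / 291.3 = 2.568 hr

2.568 hr


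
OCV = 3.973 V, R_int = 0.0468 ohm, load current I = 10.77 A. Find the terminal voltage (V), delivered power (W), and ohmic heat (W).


Step 1: V_terminal = OCV - I*R = 3.973 - 10.77 * 0.0468 = 3.469 V
Step 2: P_out = V_terminal * I = 3.469 * 10.77 = 37.36 W
Step 3: Q = I^2 * R = 10.77^2 * 0.0468 = 5.428 W

V=3.469 V, P=37.36 W, Q=5.428 W


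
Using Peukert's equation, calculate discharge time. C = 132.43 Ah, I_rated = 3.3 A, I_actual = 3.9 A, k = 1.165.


t_rated = C / I_rated = 132.43 / 3.3 = 40.13 hr
(I_rated/I)^k = (0.84615)^1.165 = 0.82314
t = t_rated * (I_rated/I)^k = 40.13 * 0.82314 = 33.03 hr

33.03 hr


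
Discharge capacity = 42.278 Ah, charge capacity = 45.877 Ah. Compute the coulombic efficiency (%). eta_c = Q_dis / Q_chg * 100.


eta_c = Q_dis / Q_chg * 100 = 42.278 / 45.877 * 100 = 92.16%

92.16%


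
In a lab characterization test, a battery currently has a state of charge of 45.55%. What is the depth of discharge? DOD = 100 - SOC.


Complement of SOC: DOD = 100% - 45.55% = 54.45%

54.45%


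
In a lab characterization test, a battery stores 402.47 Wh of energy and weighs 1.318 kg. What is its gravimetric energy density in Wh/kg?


ED = E / m = 402.47 / 1.318 = 305.4 Wh/kg

305.4 Wh/kg


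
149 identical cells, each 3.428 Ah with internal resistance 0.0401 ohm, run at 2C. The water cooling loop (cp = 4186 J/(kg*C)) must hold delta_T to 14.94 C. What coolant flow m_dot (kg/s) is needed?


Step 1: I = 2 * 3.428 = 6.856 A
Step 2: Q_cell = I^2 * R = 6.856^2 * 0.0401 = 1.8849 W
Step 3: Q_total = 149 * 1.8849 = 280.85 W
Step 4: m_dot = Q_total / (cp * dT) = 280.85 / (4186 * 14.94) = 0.004491 kg/s

0.004491 kg/s


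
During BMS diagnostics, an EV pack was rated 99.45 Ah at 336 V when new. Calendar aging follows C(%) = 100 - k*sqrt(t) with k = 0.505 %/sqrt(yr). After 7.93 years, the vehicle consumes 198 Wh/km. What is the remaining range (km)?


Step 1: capacity retention = 100 - 0.505 * sqrt(7.93) = 100 - 0.505 * 2.816 = 98.578%
Step 2: C_now = 99.45 * 98.578/100 = 98.036 Ah
Step 3: E_pack = V * C_now = 336 * 98.036 = 32940 Wh
Step 4: range = E_pack / consumption = 32940 / 198 = 166.4 km

166.4 km


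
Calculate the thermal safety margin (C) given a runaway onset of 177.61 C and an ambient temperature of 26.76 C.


Safety margin = 177.61 C - 26.76 C = 150.85 C

150.85 C


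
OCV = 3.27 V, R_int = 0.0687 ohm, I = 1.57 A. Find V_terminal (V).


IR drop = 1.57 * 0.0687 = 0.10786 V
V = 3.27 - 0.10786 = 3.162 V

3.162 V


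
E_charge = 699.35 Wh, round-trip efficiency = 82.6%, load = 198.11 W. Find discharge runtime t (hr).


Step 1: E_discharge = eta/100 * E_charge = 82.6/100 * 699.35 = 577.66 Wh
Step 2: t = E_discharge / P = 577.66 / 198.11 = 2.916 hr

2.916 hr


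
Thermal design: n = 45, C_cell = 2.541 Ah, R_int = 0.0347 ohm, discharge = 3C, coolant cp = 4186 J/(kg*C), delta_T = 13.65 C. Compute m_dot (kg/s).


Step 1: I = 3 * 2.541 = 7.623 A
Step 2: Q_cell = I^2 * R = 7.623^2 * 0.0347 = 2.0164 W
Step 3: Q_total = 45 * 2.0164 = 90.738 W
Step 4: m_dot = Q_total / (cp * dT) = 90.738 / (4186 * 13.65) = 0.001588 kg/s

0.001588 kg/s


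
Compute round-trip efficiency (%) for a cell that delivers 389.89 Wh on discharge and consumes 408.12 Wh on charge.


eta_e = E_dis / E_chg * 100 = 389.89 / 408.12 * 100 = 95.53%

95.53%


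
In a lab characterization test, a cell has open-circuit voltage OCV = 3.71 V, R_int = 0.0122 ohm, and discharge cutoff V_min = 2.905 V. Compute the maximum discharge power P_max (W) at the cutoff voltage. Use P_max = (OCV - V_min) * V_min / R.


P_max = (OCV - V_min) * V_min / R = (3.71 - 2.905) * 2.905 / 0.0122 = 0.805 * 2.905 / 0.0122 = 191.7 W

191.7 W


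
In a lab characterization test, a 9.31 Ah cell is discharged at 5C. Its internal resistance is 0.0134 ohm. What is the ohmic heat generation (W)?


Step 1: I = C_rate * capacity = 5 * 9.31 = 46.55 A
Step 2: Q = I^2 * R = 46.55^2 * 0.0134 = 2166.9 * 0.0134 = 29.04 W

29.04 W


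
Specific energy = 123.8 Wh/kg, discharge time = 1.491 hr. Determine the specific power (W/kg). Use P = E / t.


P_specific = E / t = 123.8 / 1.491 = 83.03 W/kg

83.03 W/kg


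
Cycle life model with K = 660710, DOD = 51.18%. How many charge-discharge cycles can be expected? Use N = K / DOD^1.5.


Step 1: DOD^1.5 = 51.18^1.5 = 366.14
Step 2: N = 660710 / 366.14 = 1805 cycles

1805 cycles


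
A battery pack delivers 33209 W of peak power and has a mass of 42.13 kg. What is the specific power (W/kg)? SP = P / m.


Specific power = 33209 W / 42.13 kg = 788.3 W/kg

788.3 W/kg


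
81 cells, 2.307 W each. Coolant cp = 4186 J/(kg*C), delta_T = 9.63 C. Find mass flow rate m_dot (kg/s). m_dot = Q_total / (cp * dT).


Step 1: Total heat Q = 81 * 2.307 W = 186.87 W
Step 2: denom = cp * dT = 4186 * 9.63 = 40311
Step 3: m_dot = 186.87 / 40311 = 0.004636 kg/s

0.004636 kg/s


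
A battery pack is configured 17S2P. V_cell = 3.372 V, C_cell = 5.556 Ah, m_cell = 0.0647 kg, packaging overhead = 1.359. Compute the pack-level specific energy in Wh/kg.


Step 1: V_pack = 17 * 3.372 = 57.324 V
Step 2: C_pack = 2 * 5.556 = 11.112 Ah
Step 3: E_pack = V_pack * C_pack = 57.324 * 11.112 = 636.98 Wh
Step 4: m_pack = 17 * 2 * 0.0647 * 1.359 = 2.9895 kg
Step 5: ED = E_pack / m_pack = 636.98 / 2.9895 = 213.1 Wh/kg

213.1 Wh/kg


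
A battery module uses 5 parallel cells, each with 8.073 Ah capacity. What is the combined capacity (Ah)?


Parallel capacities add: 5 * 8.073 Ah = 40.365 Ah

40.365 Ah


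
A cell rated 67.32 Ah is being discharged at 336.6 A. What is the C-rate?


Rearranging: C_rate = 336.6 / 67.32 = 5C

5C


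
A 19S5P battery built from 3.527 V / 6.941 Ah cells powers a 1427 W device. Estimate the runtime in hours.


Step 1: E_pack = Ns * V_cell * Np * C_cell = 19 * 3.527 * 5 * 6.941 = 2325.7 Wh
Step 2: t = E_pack / P = 2325.7 / 1427 = 1.630 hr

1.630 hr


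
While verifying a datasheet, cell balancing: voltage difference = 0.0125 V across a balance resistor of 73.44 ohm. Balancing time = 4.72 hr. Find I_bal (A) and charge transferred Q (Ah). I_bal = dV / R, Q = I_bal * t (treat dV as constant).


I_bal = dV / R = 0.0125 / 73.44 = 1.7021e-04 A
Q = I_bal * t = 1.7021e-04 * 4.72 = 8.034e-04 Ah

I=1.7021e-04 A, Q=8.034e-04 Ah


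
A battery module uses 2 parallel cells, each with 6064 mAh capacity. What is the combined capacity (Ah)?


Convert: C_cell = 6064 mAh = 6.064 Ah
C_total = 2 * 6.064 = 12.128 Ah

12.128 Ah


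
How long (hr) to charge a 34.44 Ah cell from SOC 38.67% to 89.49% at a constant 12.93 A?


Step 1: dSOC = 89.49% - 38.67% = 50.82%
Step 2: delta_Ah = 34.44 * 50.82 / 100 = 17.502 Ah
Step 3: t = 17.502 / 12.93 = 1.354 hr

1.354 hr


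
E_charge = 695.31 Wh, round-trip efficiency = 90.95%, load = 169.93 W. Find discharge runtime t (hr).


Step 1: E_discharge = eta/100 * E_charge = 90.95/100 * 695.31 = 632.38 Wh
Step 2: t = E_discharge / P = 632.38 / 169.93 = 3.721 hr

3.721 hr


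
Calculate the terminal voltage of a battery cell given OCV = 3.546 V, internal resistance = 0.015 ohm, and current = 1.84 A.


V = OCV - I*R = 3.546 - 1.84 * 0.015 = 3.518 V

3.518 V


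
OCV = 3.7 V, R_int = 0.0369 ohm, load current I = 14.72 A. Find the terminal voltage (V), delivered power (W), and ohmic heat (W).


Step 1: V_terminal = OCV - I*R = 3.7 - 14.72 * 0.0369 = 3.1568 V
Step 2: P_out = V_terminal * I = 3.1568 * 14.72 = 46.47 W
Step 3: Q = I^2 * R = 14.72^2 * 0.0369 = 7.995 W

V=3.1568 V, P=46.47 W, Q=7.995 W


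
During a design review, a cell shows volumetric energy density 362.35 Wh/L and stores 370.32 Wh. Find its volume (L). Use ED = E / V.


V = E / ED = 370.32 / 362.35 = 1.022 L

1.022 L


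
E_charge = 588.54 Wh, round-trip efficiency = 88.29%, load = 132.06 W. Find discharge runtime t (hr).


Step 1: E_discharge = eta/100 * E_charge = 88.29/100 * 588.54 = 519.62 Wh
Step 2: t = E_discharge / P = 519.62 / 132.06 = 3.935 hr

3.935 hr


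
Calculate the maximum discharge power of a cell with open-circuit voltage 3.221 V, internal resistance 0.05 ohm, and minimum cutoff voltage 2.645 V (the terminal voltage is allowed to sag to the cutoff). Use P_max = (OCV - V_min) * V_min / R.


P_max = (OCV - V_min) * V_min / R = (3.221 - 2.645) * 2.645 / 0.05 = 0.576 * 2.645 / 0.05 = 30.47 W

30.47 W


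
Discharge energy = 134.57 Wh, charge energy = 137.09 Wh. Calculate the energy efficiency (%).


eta_e = E_dis / E_chg * 100 = 134.57 / 137.09 * 100 = 98.16%

98.16%


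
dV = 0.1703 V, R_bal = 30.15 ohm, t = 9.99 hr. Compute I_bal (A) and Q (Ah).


I_bal = dV / R = 0.1703 / 30.15 = 0.0056484 A
Q = I_bal * t = 0.0056484 * 9.99 = 0.05643 Ah

I=0.0056484 A, Q=0.05643 Ah


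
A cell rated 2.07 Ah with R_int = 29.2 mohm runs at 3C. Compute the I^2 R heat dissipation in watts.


Convert: R = 29.2 mohm = 0.0292 ohm
Step 1: I = C_rate * capacity = 3 * 2.07 = 6.21 A
Step 2: Q = I^2 * R = 6.21^2 * 0.0292 = 38.564 * 0.0292 = 1.126 W

1.126 W


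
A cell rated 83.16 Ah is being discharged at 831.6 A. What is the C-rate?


C_rate = I / capacity = 831.6 / 83.16 = 10C

10C


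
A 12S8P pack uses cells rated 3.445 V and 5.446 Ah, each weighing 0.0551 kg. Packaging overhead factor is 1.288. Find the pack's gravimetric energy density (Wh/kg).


Step 1: V_pack = 12 * 3.445 = 41.34 V
Step 2: C_pack = 8 * 5.446 = 43.568 Ah
Step 3: E_pack = V_pack * C_pack = 41.34 * 43.568 = 1801.1 Wh
Step 4: m_pack = 12 * 8 * 0.0551 * 1.288 = 6.813 kg
Step 5: ED = E_pack / m_pack = 1801.1 / 6.813 = 264.4 Wh/kg

264.4 Wh/kg


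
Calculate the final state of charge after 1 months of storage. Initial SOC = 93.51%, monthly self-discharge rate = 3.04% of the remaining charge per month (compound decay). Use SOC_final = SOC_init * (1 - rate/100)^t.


decay = (1 - 3.04/100)^1 = 0.9696
SOC_final = 93.51 * 0.9696 = 90.67%

90.67%


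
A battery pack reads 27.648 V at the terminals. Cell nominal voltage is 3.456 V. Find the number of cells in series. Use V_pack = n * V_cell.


Rearranging: n = V_pack / V_cell = 27.648 / 3.456 = 8 cells

8


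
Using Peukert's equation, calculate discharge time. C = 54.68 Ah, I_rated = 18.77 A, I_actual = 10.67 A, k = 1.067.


t_rated = C / I_rated = 54.68 / 18.77 = 2.9132 hr
(I_rated/I)^k = (1.7591)^1.067 = 1.8269
t = t_rated * (I_rated/I)^k = 2.9132 * 1.8269 = 5.322 hr

5.322 hr


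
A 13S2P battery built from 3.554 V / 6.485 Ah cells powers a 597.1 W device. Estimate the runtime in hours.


Step 1: E_pack = Ns * V_cell * Np * C_cell = 13 * 3.554 * 2 * 6.485 = 599.24 Wh
Step 2: t = E_pack / P = 599.24 / 597.1 = 1.004 hr

1.004 hr


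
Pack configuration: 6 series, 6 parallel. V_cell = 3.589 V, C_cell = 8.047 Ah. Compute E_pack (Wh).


E = Ns * Vcell * Np * Ccell = 6 * 3.589 * 6 * 8.047 = 1040 Wh

1040 Wh


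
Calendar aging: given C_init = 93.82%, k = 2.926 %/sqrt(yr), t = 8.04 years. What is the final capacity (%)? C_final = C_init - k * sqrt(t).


Step 1: sqrt(8.04 yr) = 2.8355
Step 2: drop = 2.926 * 2.8355 = 8.2967
Step 3: C_final = 93.82 - 8.2967 = 85.52%

85.52%


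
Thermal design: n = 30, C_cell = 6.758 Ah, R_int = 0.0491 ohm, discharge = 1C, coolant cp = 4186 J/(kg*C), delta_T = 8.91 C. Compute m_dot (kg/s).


Step 1: I = 1 * 6.758 = 6.758 A
Step 2: Q_cell = I^2 * R = 6.758^2 * 0.0491 = 2.2424 W
Step 3: Q_total = 30 * 2.2424 = 67.272 W
Step 4: m_dot = Q_total / (cp * dT) = 67.272 / (4186 * 8.91) = 0.001804 kg/s

0.001804 kg/s


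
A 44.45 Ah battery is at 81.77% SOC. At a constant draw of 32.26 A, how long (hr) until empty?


Step 1: remaining = SOC/100 * C_total = 81.77/100 * 44.45 = 36.347 Ah
Step 2: t = remaining / I = 36.347 / 32.26 = 1.127 hr

1.127 hr


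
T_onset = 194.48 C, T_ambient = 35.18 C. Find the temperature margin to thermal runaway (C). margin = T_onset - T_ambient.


Safety margin = 194.48 C - 35.18 C = 159.3 C

159.3 C


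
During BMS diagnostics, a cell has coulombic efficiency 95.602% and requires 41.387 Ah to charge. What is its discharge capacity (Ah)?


Q_dis = eta/100 * Q_chg = 95.602/100 * 41.387 = 39.57 Ah

39.57 Ah


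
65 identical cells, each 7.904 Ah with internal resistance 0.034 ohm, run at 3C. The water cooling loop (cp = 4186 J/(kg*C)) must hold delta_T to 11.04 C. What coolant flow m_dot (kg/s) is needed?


Step 1: I = 3 * 7.904 = 23.712 A
Step 2: Q_cell = I^2 * R = 23.712^2 * 0.034 = 19.117 W
Step 3: Q_total = 65 * 19.117 = 1242.6 W
Step 4: m_dot = Q_total / (cp * dT) = 1242.6 / (4186 * 11.04) = 0.02689 kg/s

0.02689 kg/s


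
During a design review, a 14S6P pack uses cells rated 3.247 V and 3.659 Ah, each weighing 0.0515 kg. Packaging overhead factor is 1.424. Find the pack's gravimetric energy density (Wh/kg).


Step 1: V_pack = 14 * 3.247 = 45.458 V
Step 2: C_pack = 6 * 3.659 = 21.954 Ah
Step 3: E_pack = V_pack * C_pack = 45.458 * 21.954 = 997.98 Wh
Step 4: m_pack = 14 * 6 * 0.0515 * 1.424 = 6.1602 kg
Step 5: ED = E_pack / m_pack = 997.98 / 6.1602 = 162.0 Wh/kg

162.0 Wh/kg


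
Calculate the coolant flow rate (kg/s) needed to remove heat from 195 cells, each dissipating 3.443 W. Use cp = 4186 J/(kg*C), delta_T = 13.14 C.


Q_total = 195 * 3.443 = 671.39 W
m_dot = Q_total / (cp * dT) = 671.39 / (4186 * 13.14) = 0.01221 kg/s

0.01221 kg/s


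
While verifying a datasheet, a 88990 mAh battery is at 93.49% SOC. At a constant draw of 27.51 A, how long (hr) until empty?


Convert: C_total = 88990 mAh = 88.99 Ah
Step 1: remaining = SOC/100 * C_total = 93.49/100 * 88.99 = 83.197 Ah
Step 2: t = remaining / I = 83.197 / 27.51 = 3.024 hr

3.024 hr


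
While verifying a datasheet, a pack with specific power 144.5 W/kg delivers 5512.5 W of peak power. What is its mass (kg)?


m = P / SP = 5512.5 / 144.5 = 38.15 kg

38.15 kg


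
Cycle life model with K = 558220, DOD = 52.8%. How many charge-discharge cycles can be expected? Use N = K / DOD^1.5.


DOD^1.5 = 383.66
N = K / DOD^1.5 = 558220 / 383.66 = 1455

1455 cycles


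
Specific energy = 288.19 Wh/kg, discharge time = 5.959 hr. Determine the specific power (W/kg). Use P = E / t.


P_specific = E / t = 288.19 / 5.959 = 48.36 W/kg

48.36 W/kg


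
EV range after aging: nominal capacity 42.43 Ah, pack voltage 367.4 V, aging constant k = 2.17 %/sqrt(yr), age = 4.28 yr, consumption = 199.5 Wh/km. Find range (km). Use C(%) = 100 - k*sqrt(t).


Step 1: capacity retention = 100 - 2.17 * sqrt(4.28) = 100 - 2.17 * 2.0688 = 95.511%
Step 2: C_now = 42.43 * 95.511/100 = 40.525 Ah
Step 3: E_pack = V * C_now = 367.4 * 40.525 = 14889 Wh
Step 4: range = E_pack / consumption = 14889 / 199.5 = 74.63 km

74.63 km


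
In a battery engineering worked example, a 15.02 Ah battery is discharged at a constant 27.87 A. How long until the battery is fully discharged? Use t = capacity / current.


Runtime = 15.02 Ah / 27.87 A = 0.5389 hr

0.5389 hr


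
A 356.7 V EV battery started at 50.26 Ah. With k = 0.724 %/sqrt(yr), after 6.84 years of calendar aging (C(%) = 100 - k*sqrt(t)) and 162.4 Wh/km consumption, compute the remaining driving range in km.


Step 1: capacity retention = 100 - 0.724 * sqrt(6.84) = 100 - 0.724 * 2.6153 = 98.107%
Step 2: C_now = 50.26 * 98.107/100 = 49.309 Ah
Step 3: E_pack = V * C_now = 356.7 * 49.309 = 17589 Wh
Step 4: range = E_pack / consumption = 17589 / 162.4 = 108.3 km

108.3 km


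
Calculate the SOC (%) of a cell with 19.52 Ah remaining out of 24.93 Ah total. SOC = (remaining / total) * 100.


SOC = (remaining / total) * 100 = (19.52 / 24.93) * 100 = 78.30%

78.30%


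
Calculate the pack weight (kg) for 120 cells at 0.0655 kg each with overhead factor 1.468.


m_pack = n * m_cell * overhead = 120 * 0.0655 * 1.468 = 11.54 kg

11.54 kg


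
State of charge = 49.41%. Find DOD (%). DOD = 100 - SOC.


DOD = 100 - SOC = 100 - 49.41 = 50.59%

50.59%


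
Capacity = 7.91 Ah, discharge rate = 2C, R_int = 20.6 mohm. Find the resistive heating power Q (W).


Convert: R = 20.6 mohm = 0.0206 ohm
Step 1: I = C_rate * capacity = 2 * 7.91 = 15.82 A
Step 2: Q = I^2 * R = 15.82^2 * 0.0206 = 250.27 * 0.0206 = 5.156 W

5.156 W


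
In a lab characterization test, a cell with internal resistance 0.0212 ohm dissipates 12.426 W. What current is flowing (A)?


I = sqrt(Q / R) = sqrt(12.426 / 0.0212) = sqrt(586.13) = 24.21 A

24.21 A


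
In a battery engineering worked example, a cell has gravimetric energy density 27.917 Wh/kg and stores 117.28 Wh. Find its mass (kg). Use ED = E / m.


m = E / ED = 117.28 / 27.917 = 4.201 kg

4.201 kg


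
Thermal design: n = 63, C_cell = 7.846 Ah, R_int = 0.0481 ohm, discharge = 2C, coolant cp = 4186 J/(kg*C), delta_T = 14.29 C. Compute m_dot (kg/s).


Step 1: I = 2 * 7.846 = 15.692 A
Step 2: Q_cell = I^2 * R = 15.692^2 * 0.0481 = 11.844 W
Step 3: Q_total = 63 * 11.844 = 746.17 W
Step 4: m_dot = Q_total / (cp * dT) = 746.17 / (4186 * 14.29) = 0.01247 kg/s

0.01247 kg/s


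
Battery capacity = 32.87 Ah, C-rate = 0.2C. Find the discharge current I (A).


At 0.2C: I = 0.2 * 32.87 Ah = 6.574 A

6.574 A


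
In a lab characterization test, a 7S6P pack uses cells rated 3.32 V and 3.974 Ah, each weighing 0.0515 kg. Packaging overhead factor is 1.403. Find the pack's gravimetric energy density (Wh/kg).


Step 1: V_pack = 7 * 3.32 = 23.24 V
Step 2: C_pack = 6 * 3.974 = 23.844 Ah
Step 3: E_pack = V_pack * C_pack = 23.24 * 23.844 = 554.13 Wh
Step 4: m_pack = 7 * 6 * 0.0515 * 1.403 = 3.0347 kg
Step 5: ED = E_pack / m_pack = 554.13 / 3.0347 = 182.6 Wh/kg

182.6 Wh/kg


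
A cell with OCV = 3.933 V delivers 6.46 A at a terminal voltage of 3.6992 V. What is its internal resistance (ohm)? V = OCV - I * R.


R = (OCV - V) / I = (3.933 - 3.6992) / 6.46 = 0.03619 ohm

0.03619 ohm


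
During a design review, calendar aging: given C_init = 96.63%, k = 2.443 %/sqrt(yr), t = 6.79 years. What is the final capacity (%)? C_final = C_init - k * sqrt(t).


Step 1: sqrt(6.79 yr) = 2.6058
Step 2: drop = 2.443 * 2.6058 = 6.366
Step 3: C_final = 96.63 - 6.366 = 90.26%

90.26%


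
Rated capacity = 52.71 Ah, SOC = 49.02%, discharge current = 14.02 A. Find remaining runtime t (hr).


Step 1: remaining = SOC/100 * C_total = 49.02/100 * 52.71 = 25.838 Ah
Step 2: t = remaining / I = 25.838 / 14.02 = 1.843 hr

1.843 hr


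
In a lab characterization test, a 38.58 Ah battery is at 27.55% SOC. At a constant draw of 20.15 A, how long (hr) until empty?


Step 1: remaining = SOC/100 * C_total = 27.55/100 * 38.58 = 10.629 Ah
Step 2: t = remaining / I = 10.629 / 20.15 = 0.5275 hr

0.5275 hr


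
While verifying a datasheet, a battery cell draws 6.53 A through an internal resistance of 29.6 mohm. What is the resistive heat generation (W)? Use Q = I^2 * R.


Convert: R = 29.6 mohm = 0.0296 ohm
Q = I^2 * R = 6.53^2 * 0.0296 = 1.262 W

1.262 W


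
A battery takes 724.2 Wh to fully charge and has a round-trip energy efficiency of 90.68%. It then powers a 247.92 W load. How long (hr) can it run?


Step 1: E_discharge = eta/100 * E_charge = 90.68/100 * 724.2 = 656.7 Wh
Step 2: t = E_discharge / P = 656.7 / 247.92 = 2.649 hr

2.649 hr


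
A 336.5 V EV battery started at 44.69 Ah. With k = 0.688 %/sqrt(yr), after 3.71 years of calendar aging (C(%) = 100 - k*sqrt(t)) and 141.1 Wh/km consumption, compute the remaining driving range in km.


Step 1: capacity retention = 100 - 0.688 * sqrt(3.71) = 100 - 0.688 * 1.9261 = 98.675%
Step 2: C_now = 44.69 * 98.675/100 = 44.098 Ah
Step 3: E_pack = V * C_now = 336.5 * 44.098 = 14839 Wh
Step 4: range = E_pack / consumption = 14839 / 141.1 = 105.2 km

105.2 km


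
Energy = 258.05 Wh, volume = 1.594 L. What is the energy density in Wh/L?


Volumetric ED = 258.05 Wh / 1.594 L = 161.9 Wh/L

161.9 Wh/L


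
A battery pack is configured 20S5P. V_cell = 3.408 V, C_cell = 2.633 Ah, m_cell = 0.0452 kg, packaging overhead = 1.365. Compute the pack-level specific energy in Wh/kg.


Step 1: V_pack = 20 * 3.408 = 68.16 V
Step 2: C_pack = 5 * 2.633 = 13.165 Ah
Step 3: E_pack = V_pack * C_pack = 68.16 * 13.165 = 897.33 Wh
Step 4: m_pack = 20 * 5 * 0.0452 * 1.365 = 6.1698 kg
Step 5: ED = E_pack / m_pack = 897.33 / 6.1698 = 145.4 Wh/kg

145.4 Wh/kg


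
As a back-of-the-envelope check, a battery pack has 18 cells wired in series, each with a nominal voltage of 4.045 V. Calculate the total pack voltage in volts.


Series voltages add: 18 * 4.045 V = 72.81 V

72.81 V


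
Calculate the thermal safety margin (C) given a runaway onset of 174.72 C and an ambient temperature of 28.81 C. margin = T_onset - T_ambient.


margin = T_onset - T_ambient = 174.72 - 28.81 = 145.91 C

145.91 C


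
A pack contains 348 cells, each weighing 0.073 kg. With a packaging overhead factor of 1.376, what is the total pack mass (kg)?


m_pack = n * m_cell * overhead = 348 * 0.073 * 1.376 = 34.96 kg

34.96 kg


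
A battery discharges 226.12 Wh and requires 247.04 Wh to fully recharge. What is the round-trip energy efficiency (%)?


Round-trip efficiency = 226.12/247.04 * 100% = 91.53%

91.53%


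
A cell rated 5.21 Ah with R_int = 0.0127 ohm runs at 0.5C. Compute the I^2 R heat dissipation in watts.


Step 1: I = C_rate * capacity = 0.5 * 5.21 = 2.605 A
Step 2: Q = I^2 * R = 2.605^2 * 0.0127 = 6.786 * 0.0127 = 0.08618 W

0.08618 W


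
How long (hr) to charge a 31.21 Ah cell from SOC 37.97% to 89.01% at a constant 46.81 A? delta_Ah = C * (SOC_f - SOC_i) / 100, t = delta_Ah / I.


Step 1: dSOC = 89.01% - 37.97% = 51.04%
Step 2: delta_Ah = 31.21 * 51.04 / 100 = 15.93 Ah
Step 3: t = 15.93 / 46.81 = 0.3403 hr

0.3403 hr


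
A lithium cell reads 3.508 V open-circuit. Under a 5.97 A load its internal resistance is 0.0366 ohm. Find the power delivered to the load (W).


Step 1: V_terminal = OCV - I*R = 3.508 - 5.97 * 0.0366 = 3.2895 V
Step 2: P_out = V_terminal * I = 3.2895 * 5.97 = 19.64 W

19.64 W


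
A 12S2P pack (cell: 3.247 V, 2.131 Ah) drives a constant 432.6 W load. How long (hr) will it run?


Step 1: E_pack = Ns * V_cell * Np * C_cell = 12 * 3.247 * 2 * 2.131 = 166.06 Wh
Step 2: t = E_pack / P = 166.06 / 432.6 = 0.3839 hr

0.3839 hr


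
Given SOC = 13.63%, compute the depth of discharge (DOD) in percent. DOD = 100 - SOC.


DOD = 100 - SOC = 100 - 13.63 = 86.37%

86.37%


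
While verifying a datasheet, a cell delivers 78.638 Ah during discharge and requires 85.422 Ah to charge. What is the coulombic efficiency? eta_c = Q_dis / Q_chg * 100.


Coulombic efficiency = 78.638/85.422 * 100% = 92.06%

92.06%


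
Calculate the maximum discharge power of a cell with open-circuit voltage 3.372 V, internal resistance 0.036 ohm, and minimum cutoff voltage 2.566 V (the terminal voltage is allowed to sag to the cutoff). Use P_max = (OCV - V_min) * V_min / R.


dV = OCV - V_min = 0.806 V (so I_max = dV / R)
P_max = dV * V_min / R = 0.806 * 2.566 / 0.036 = 57.45 W

57.45 W


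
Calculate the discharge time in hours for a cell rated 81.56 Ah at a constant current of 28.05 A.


t = capacity / current = 81.56 / 28.05 = 2.908 hr

2.908 hr


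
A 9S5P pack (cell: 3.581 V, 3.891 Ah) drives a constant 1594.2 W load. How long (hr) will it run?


Step 1: E_pack = Ns * V_cell * Np * C_cell = 9 * 3.581 * 5 * 3.891 = 627.02 Wh
Step 2: t = E_pack / P = 627.02 / 1594.2 = 0.3933 hr

0.3933 hr


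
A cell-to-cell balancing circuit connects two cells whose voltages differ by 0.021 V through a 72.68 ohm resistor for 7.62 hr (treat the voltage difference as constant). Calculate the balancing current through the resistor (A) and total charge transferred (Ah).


I_bal = dV / R = 0.021 / 72.68 = 2.8894e-04 A
Q = I_bal * t = 2.8894e-04 * 7.62 = 0.002202 Ah

I=2.8894e-04 A, Q=0.002202 Ah


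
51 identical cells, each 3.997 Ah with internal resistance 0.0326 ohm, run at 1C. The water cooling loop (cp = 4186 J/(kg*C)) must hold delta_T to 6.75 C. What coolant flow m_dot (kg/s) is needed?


Step 1: I = 1 * 3.997 = 3.997 A
Step 2: Q_cell = I^2 * R = 3.997^2 * 0.0326 = 0.52082 W
Step 3: Q_total = 51 * 0.52082 = 26.562 W
Step 4: m_dot = Q_total / (cp * dT) = 26.562 / (4186 * 6.75) = 9.401e-04 kg/s

9.401e-04 kg/s


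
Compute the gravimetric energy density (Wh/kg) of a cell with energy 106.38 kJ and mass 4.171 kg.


Convert: E = 106.38 kJ = 29.55 Wh
ED = E / m = 29.55 / 4.171 = 7.085 Wh/kg

7.085 Wh/kg


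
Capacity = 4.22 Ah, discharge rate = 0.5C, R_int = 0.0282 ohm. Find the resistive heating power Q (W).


Step 1: I = C_rate * capacity = 0.5 * 4.22 = 2.11 A
Step 2: Q = I^2 * R = 2.11^2 * 0.0282 = 4.4521 * 0.0282 = 0.1255 W

0.1255 W


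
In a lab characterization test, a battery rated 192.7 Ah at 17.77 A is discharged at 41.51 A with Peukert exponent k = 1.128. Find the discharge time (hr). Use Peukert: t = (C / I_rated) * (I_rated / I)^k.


t_rated = C / I_rated = 192.7 / 17.77 = 10.844 hr
(I_rated/I)^k = (0.42809)^1.128 = 0.38404
t = t_rated * (I_rated/I)^k = 10.844 * 0.38404 = 4.165 hr

4.165 hr


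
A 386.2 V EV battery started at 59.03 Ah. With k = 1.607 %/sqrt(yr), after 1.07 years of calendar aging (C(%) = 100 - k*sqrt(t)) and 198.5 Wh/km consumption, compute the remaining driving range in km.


Step 1: capacity retention = 100 - 1.607 * sqrt(1.07) = 100 - 1.607 * 1.0344 = 98.338%
Step 2: C_now = 59.03 * 98.338/100 = 58.049 Ah
Step 3: E_pack = V * C_now = 386.2 * 58.049 = 22419 Wh
Step 4: range = E_pack / consumption = 22419 / 198.5 = 112.9 km

112.9 km


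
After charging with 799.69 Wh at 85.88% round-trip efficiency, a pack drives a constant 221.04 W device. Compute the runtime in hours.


Step 1: E_discharge = eta/100 * E_charge = 85.88/100 * 799.69 = 686.77 Wh
Step 2: t = E_discharge / P = 686.77 / 221.04 = 3.107 hr

3.107 hr


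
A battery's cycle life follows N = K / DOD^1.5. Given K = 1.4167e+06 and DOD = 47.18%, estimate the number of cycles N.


Step 1: DOD^1.5 = 47.18^1.5 = 324.07
Step 2: N = 1.4167e+06 / 324.07 = 4372 cycles

4372 cycles


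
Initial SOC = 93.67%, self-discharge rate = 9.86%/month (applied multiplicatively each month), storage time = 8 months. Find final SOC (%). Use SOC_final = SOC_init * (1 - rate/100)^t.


decay = (1 - 9.86/100)^8 = 0.43585
SOC_final = 93.67 * 0.43585 = 40.83%

40.83%


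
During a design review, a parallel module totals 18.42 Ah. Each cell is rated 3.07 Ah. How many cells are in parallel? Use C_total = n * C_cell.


n = C_total / C_cell = 18.42 / 3.07 = 6

6


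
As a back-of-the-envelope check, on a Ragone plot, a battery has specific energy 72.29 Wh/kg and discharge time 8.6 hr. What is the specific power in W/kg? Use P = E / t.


Specific power = 72.29 Wh/kg / 8.6 hr = 8.406 W/kg

8.406 W/kg


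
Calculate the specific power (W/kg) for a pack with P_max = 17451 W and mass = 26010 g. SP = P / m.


Convert: m = 26010 g = 26.01 kg
SP = P / m = 17451 / 26.01 = 670.9 W/kg

670.9 W/kg


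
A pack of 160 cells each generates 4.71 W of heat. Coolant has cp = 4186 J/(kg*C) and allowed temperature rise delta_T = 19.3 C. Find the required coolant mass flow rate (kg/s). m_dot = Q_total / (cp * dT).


Q_total = 160 * 4.71 = 753.6 W
m_dot = Q_total / (cp * dT) = 753.6 / (4186 * 19.3) = 0.009328 kg/s

0.009328 kg/s


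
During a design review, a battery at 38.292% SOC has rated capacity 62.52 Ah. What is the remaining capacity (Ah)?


remaining = SOC / 100 * total = 38.292 / 100 * 62.52 = 23.94 Ah

23.94 Ah


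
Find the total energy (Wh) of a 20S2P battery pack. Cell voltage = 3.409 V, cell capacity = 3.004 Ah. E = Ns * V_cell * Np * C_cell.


V_pack = 20 * 3.409 = 68.18 V
C_pack = 2 * 3.004 = 6.008 Ah
E = V_pack * C_pack = 68.18 * 6.008 = 409.6 Wh

409.6 Wh


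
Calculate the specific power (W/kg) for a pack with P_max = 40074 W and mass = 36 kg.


Specific power = 40074 W / 36 kg = 1113 W/kg

1113 W/kg


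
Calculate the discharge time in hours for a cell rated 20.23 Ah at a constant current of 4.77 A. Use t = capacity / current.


t = capacity / current = 20.23 / 4.77 = 4.241 hr

4.241 hr


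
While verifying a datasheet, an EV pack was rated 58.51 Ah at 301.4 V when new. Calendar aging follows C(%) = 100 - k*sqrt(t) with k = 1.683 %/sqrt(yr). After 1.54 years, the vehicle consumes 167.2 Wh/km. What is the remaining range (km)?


Step 1: capacity retention = 100 - 1.683 * sqrt(1.54) = 100 - 1.683 * 1.241 = 97.911%
Step 2: C_now = 58.51 * 97.911/100 = 57.288 Ah
Step 3: E_pack = V * C_now = 301.4 * 57.288 = 17267 Wh
Step 4: range = E_pack / consumption = 17267 / 167.2 = 103.3 km

103.3 km


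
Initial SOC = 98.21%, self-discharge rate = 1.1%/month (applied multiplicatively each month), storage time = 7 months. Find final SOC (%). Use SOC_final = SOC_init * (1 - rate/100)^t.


Monthly retention factor = 1 - 1.1/100 = 0.989
Over 7 months: factor^7 = 0.92549
SOC_final = 98.21 * 0.92549 = 90.89%

90.89%


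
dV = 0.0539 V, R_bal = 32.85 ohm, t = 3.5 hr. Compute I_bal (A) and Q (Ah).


First, Ohm's law: I_bal = 0.0539 V / 32.85 ohm = 0.0016408 A
Then Q = I * t = 0.0016408 A * 3.5 hr = 0.005743 Ah

I=0.0016408 A, Q=0.005743 Ah


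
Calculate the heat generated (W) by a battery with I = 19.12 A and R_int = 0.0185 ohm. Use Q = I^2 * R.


I^2 = 365.57
Q = 365.57 * 0.0185 = 6.763 W

6.763 W


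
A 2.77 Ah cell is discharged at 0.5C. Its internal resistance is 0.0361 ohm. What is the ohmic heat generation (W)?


Step 1: I = C_rate * capacity = 0.5 * 2.77 = 1.385 A
Step 2: Q = I^2 * R = 1.385^2 * 0.0361 = 1.9182 * 0.0361 = 0.06925 W

0.06925 W


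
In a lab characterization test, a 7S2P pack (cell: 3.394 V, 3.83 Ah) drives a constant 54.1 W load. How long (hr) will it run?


Step 1: E_pack = Ns * V_cell * Np * C_cell = 7 * 3.394 * 2 * 3.83 = 181.99 Wh
Step 2: t = E_pack / P = 181.99 / 54.1 = 3.364 hr

3.364 hr


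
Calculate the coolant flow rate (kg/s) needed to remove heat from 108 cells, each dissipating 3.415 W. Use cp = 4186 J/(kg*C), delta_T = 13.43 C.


Step 1: Total heat Q = 108 * 3.415 W = 368.82 W
Step 2: denom = cp * dT = 4186 * 13.43 = 56218
Step 3: m_dot = 368.82 / 56218 = 0.006561 kg/s

0.006561 kg/s


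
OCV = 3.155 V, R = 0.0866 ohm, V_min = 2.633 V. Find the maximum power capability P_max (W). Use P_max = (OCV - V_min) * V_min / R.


dV = OCV - V_min = 0.522 V (so I_max = dV / R)
P_max = dV * V_min / R = 0.522 * 2.633 / 0.0866 = 15.87 W

15.87 W


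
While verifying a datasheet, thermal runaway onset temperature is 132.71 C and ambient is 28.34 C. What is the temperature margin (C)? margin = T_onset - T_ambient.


margin = T_onset - T_ambient = 132.71 - 28.34 = 104.37 C

104.37 C


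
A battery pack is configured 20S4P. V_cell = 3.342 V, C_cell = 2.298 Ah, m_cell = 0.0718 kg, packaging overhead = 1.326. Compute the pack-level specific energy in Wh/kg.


Step 1: V_pack = 20 * 3.342 = 66.84 V
Step 2: C_pack = 4 * 2.298 = 9.192 Ah
Step 3: E_pack = V_pack * C_pack = 66.84 * 9.192 = 614.39 Wh
Step 4: m_pack = 20 * 4 * 0.0718 * 1.326 = 7.6165 kg
Step 5: ED = E_pack / m_pack = 614.39 / 7.6165 = 80.67 Wh/kg

80.67 Wh/kg


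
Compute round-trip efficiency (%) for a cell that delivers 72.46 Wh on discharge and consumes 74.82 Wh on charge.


eta_e = E_dis / E_chg * 100 = 72.46 / 74.82 * 100 = 96.85%

96.85%
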